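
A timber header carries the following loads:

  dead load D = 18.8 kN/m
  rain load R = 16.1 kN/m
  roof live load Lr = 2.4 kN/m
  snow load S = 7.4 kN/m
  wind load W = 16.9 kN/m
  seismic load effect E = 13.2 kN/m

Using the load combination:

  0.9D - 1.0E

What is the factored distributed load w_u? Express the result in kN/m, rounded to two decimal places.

0.9(18.8) - 1.0(13.2) = 16.92 - 13.20 = 3.72
w_u = 3.72 kN/m.

3.72 kN/m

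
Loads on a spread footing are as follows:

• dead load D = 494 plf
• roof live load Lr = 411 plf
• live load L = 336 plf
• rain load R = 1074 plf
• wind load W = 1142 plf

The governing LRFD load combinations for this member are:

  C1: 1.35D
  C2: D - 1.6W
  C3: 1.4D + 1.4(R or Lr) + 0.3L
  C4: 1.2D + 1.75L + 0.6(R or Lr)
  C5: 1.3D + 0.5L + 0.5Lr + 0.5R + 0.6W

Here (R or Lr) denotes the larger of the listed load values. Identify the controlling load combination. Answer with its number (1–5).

(R or Lr) → R = 1074 plf.
C1: 1.35(494) = 666.90
C2: 1.0(494) - 1.6(1142) = 494.00 - 1827.20 = -1333.20
C3: 1.4(494) + 1.4(1074) + 0.3(336) = 691.60 + 1503.60 + 100.80 = 2296.00
C4: 1.2(494) + 1.75(336) + 0.6(1074) = 592.80 + 588.00 + 644.40 = 1825.20
C5: 1.3(494) + 0.5(336) + 0.5(411) + 0.5(1074) + 0.6(1142) = 642.20 + 168.00 + 205.50 + 537.00 + 685.20 = 2237.90
The largest value is 2296.00 plf from combination 3.

Combination 3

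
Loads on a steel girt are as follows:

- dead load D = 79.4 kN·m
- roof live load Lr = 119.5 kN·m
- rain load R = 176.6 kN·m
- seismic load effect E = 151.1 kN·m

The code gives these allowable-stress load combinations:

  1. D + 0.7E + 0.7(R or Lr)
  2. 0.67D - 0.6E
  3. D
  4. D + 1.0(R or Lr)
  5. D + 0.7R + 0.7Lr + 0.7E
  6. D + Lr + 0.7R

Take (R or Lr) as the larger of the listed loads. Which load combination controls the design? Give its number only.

(R or Lr) → R = 176.6 kN·m.
1. 1.0(79.4) + 0.7(151.1) + 0.7(176.6) = 79.40 + 105.77 + 123.62 = 308.79
2. 0.67(79.4) - 0.6(151.1) = 53.20 - 90.66 = -37.46
3. 1.0(79.4) = 79.40
4. 1.0(79.4) + 1.0(176.6) = 79.40 + 176.60 = 256.00
5. 1.0(79.4) + 0.7(176.6) + 0.7(119.5) + 0.7(151.1) = 79.40 + 123.62 + 83.65 + 105.77 = 392.44
6. 1.0(79.4) + 1.0(119.5) + 0.7(176.6) = 79.40 + 119.50 + 123.62 = 322.52
The largest value is 392.44 kN·m from combination 5.

Combination 5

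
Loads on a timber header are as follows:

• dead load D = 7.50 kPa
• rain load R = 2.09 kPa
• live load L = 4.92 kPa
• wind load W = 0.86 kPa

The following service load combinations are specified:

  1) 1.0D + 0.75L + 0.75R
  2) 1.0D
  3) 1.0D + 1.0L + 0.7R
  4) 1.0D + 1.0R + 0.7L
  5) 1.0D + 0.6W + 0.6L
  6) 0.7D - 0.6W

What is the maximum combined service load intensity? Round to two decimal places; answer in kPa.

13.88 kPa

1) 1.0(7.50) + 0.75(4.92) + 0.75(2.09) = 12.76
2) 1.0(7.50) = 7.50
3) 1.0(7.50) + 1.0(4.92) + 0.7(2.09) = 13.88
4) 1.0(7.50) + 1.0(2.09) + 0.7(4.92) = 13.03
5) 1.0(7.50) + 0.6(0.86) + 0.6(4.92) = 10.97
6) 0.7(7.50) - 0.6(0.86) = 4.73
The controlling combination is 3, giving 13.88 kPa.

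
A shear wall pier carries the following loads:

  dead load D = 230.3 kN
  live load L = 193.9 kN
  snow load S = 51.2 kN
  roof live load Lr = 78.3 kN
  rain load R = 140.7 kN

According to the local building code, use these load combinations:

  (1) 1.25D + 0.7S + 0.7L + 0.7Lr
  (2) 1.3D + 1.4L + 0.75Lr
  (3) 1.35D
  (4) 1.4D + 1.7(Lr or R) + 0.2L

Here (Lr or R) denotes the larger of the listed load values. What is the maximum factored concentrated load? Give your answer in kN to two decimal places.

(Lr or R) → R = 140.7 kN.
(1) 1.25(230.3) + 0.7(51.2) + 0.7(193.9) + 0.7(78.3) = 514.26
(2) 1.3(230.3) + 1.4(193.9) + 0.75(78.3) = 629.58
(3) 1.35(230.3) = 310.91
(4) 1.4(230.3) + 1.7(140.7) + 0.2(193.9) = 600.39
Combination 2 governs: P_u = 629.58 kN.

629.58 kN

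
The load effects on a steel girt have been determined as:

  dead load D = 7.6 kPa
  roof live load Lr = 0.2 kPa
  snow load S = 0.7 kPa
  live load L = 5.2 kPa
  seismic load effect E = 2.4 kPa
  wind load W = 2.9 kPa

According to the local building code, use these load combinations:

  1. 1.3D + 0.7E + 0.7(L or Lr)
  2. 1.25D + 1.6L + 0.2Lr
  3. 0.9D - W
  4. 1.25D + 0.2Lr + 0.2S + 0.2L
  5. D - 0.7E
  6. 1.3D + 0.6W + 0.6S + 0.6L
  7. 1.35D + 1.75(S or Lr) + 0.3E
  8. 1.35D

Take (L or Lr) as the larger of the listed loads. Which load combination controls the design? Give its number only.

(L or Lr) → L = 5.2 kPa; (S or Lr) → S = 0.7 kPa.
1. 1.3(7.6) + 0.7(2.4) + 0.7(5.2) = 15.2
2. 1.25(7.6) + 1.6(5.2) + 0.2(0.2) = 17.9
3. 0.9(7.6) - 1.0(2.9) = 3.9
4. 1.25(7.6) + 0.2(0.2) + 0.2(0.7) + 0.2(5.2) = 10.7
5. 1.0(7.6) - 0.7(2.4) = 5.9
6. 1.3(7.6) + 0.6(2.9) + 0.6(0.7) + 0.6(5.2) = 15.2
7. 1.35(7.6) + 1.75(0.7) + 0.3(2.4) = 12.2
8. 1.35(7.6) = 10.3
The largest value is 17.9 kPa from combination 2.

Combination 2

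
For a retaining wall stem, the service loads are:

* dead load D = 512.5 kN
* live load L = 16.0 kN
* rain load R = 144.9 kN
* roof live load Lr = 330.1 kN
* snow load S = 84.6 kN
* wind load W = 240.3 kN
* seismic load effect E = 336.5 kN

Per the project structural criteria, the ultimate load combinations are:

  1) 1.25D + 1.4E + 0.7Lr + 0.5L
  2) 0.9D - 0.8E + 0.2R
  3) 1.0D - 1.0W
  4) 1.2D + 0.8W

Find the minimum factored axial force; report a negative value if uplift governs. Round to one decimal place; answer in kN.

1) 1.25(512.5) + 1.4(336.5) + 0.7(330.1) + 0.5(16.0) = 640.6 + 471.1 + 231.1 + 8.0 = 1350.8
2) 0.9(512.5) - 0.8(336.5) + 0.2(144.9) = 221.0
3) 1.0(512.5) - 1.0(240.3) = 512.5 - 240.3 = 272.2
4) 1.2(512.5) + 0.8(240.3) = 615.0 + 192.2 = 807.2
Combination 2 gives the minimum: 221.0 kN.

221.0 kN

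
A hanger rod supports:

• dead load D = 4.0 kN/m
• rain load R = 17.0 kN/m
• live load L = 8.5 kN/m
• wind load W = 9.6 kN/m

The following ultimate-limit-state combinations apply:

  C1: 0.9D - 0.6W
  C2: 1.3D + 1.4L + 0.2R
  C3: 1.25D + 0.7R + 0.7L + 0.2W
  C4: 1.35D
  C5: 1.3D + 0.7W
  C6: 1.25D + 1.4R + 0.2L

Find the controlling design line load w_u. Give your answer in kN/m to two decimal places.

C1: 0.9(4.0) - 0.6(9.6) = 3.60 - 5.76 = -2.16
C2: 1.3(4.0) + 1.4(8.5) + 0.2(17.0) = 5.20 + 11.90 + 3.40 = 20.50
C3: 1.25(4.0) + 0.7(17.0) + 0.7(8.5) + 0.2(9.6) = 5.00 + 11.90 + 5.95 + 1.92 = 24.77
C4: 1.35(4.0) = 5.40
C5: 1.3(4.0) + 0.7(9.6) = 5.20 + 6.72 = 11.92
C6: 1.25(4.0) + 1.4(17.0) + 0.2(8.5) = 5.00 + 23.80 + 1.70 = 30.50
The controlling combination is 6, giving 30.50 kN/m.

30.50 kN/m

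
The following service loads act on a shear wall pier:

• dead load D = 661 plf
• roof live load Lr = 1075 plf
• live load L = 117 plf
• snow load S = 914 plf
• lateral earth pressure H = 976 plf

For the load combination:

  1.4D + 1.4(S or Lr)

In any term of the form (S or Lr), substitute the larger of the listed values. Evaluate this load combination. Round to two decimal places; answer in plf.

(S or Lr) → Lr = 1075 plf.
1.4(661) + 1.4(1075) = 925.40 + 1505.00 = 2430.40
w_u = 2430.40 plf.

2430.40 plf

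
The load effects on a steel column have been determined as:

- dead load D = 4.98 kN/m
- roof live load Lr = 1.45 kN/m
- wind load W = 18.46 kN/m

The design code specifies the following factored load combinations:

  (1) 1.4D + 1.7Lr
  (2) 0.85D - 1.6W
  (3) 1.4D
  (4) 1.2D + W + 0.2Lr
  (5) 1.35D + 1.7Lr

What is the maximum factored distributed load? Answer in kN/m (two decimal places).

(1) 1.4(4.98) + 1.7(1.45) = 6.97 + 2.47 = 9.44
(2) 0.85(4.98) - 1.6(18.46) = -25.30
(3) 1.4(4.98) = 6.97
(4) 1.2(4.98) + 1.0(18.46) + 0.2(1.45) = 5.98 + 18.46 + 0.29 = 24.73
(5) 1.35(4.98) + 1.7(1.45) = 6.72 + 2.47 = 9.19
The controlling combination is 4, giving 24.73 kN/m.

24.73 kN/m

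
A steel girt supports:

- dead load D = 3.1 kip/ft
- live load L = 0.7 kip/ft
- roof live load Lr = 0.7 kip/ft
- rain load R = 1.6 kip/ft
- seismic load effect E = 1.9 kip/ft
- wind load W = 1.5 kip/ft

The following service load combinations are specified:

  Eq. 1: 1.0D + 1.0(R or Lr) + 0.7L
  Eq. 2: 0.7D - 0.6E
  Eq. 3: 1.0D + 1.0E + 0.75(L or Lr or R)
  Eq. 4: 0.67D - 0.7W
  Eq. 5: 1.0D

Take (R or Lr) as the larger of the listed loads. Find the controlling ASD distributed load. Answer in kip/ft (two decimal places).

6.20 kip/ft

(R or Lr) → R = 1.6 kip/ft; (L or Lr or R) → R = 1.6 kip/ft.
Eq. 1: 1.0(3.1) + 1.0(1.6) + 0.7(0.7) = 5.19
Eq. 2: 0.7(3.1) - 0.6(1.9) = 1.03
Eq. 3: 1.0(3.1) + 1.0(1.9) + 0.75(1.6) = 6.20
Eq. 4: 0.67(3.1) - 0.7(1.5) = 1.03
Eq. 5: 1.0(3.1) = 3.10
The controlling combination is 3, giving 6.20 kip/ft.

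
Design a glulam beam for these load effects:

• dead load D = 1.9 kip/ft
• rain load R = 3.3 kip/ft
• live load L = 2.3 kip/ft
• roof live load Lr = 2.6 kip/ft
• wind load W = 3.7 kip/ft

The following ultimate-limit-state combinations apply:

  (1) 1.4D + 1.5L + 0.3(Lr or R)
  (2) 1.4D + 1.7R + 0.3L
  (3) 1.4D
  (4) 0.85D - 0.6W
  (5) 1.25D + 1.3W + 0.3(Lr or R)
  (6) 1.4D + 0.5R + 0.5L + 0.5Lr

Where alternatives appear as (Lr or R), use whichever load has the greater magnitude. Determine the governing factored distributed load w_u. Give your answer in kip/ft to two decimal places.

8.96 kip/ft

(Lr or R) → R = 3.3 kip/ft.
(1) 1.4(1.9) + 1.5(2.3) + 0.3(3.3) = 2.66 + 3.45 + 0.99 = 7.10
(2) 1.4(1.9) + 1.7(3.3) + 0.3(2.3) = 2.66 + 5.61 + 0.69 = 8.96
(3) 1.4(1.9) = 2.66
(4) 0.85(1.9) - 0.6(3.7) = -0.61
(5) 1.25(1.9) + 1.3(3.7) + 0.3(3.3) = 2.38 + 4.81 + 0.99 = 8.18
(6) 1.4(1.9) + 0.5(3.3) + 0.5(2.3) + 0.5(2.6) = 2.66 + 1.65 + 1.15 + 1.30 = 6.76
The controlling combination is 2, giving 8.96 kip/ft.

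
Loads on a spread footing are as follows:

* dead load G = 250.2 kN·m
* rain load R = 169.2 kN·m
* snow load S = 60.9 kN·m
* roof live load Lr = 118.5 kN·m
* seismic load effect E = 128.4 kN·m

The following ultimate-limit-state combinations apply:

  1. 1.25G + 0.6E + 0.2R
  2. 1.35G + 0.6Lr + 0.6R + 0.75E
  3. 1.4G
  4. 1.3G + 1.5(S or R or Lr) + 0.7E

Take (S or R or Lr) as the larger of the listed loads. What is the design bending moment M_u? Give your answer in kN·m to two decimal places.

(S or R or Lr) → R = 169.2 kN·m.
1. 1.25(250.2) + 0.6(128.4) + 0.2(169.2) = 423.63
2. 1.35(250.2) + 0.6(118.5) + 0.6(169.2) + 0.75(128.4) = 606.69
3. 1.4(250.2) = 350.28
4. 1.3(250.2) + 1.5(169.2) + 0.7(128.4) = 668.94
Combination 4 governs: M_u = 668.94 kN·m.

668.94 kN·m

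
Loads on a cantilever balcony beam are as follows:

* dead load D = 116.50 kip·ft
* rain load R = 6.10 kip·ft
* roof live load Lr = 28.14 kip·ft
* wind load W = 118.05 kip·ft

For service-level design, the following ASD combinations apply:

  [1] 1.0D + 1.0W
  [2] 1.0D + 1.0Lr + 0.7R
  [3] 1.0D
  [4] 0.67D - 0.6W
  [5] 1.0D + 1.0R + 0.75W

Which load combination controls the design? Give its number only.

[1] 1.0(116.50) + 1.0(118.05) = 234.55
[2] 1.0(116.50) + 1.0(28.14) + 0.7(6.10) = 148.91
[3] 1.0(116.50) = 116.50
[4] 0.67(116.50) - 0.6(118.05) = 7.23
[5] 1.0(116.50) + 1.0(6.10) + 0.75(118.05) = 211.14
The largest value is 234.55 kip·ft from combination 1.

Combination 1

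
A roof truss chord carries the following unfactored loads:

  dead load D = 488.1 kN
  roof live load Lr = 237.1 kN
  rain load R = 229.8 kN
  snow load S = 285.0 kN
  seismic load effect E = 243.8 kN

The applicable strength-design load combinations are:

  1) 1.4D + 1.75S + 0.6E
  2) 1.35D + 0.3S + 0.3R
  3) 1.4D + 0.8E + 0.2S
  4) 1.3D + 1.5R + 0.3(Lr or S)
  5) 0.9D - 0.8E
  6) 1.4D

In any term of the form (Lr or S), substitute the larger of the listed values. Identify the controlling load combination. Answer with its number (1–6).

(Lr or S) → S = 285.0 kN.
1) 1.4(488.1) + 1.75(285.0) + 0.6(243.8) = 683.3 + 498.8 + 146.3 = 1328.4
2) 1.35(488.1) + 0.3(285.0) + 0.3(229.8) = 813.4
3) 1.4(488.1) + 0.8(243.8) + 0.2(285.0) = 935.4
4) 1.3(488.1) + 1.5(229.8) + 0.3(285.0) = 634.5 + 344.7 + 85.5 = 1064.7
5) 0.9(488.1) - 0.8(243.8) = 439.3 - 195.0 = 244.3
6) 1.4(488.1) = 683.3
The largest value is 1328.4 kN from combination 1.

Combination 1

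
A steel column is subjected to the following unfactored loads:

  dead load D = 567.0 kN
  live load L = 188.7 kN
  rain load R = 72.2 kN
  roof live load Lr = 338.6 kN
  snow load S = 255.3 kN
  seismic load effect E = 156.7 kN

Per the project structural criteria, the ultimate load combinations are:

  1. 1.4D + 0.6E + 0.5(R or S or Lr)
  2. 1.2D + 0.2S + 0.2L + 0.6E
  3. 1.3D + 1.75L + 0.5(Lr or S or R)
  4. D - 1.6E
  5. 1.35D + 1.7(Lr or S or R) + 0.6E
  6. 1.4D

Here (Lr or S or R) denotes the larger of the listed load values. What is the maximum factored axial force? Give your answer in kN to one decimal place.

1435.1 kN

(R or S or Lr) → Lr = 338.6 kN; (Lr or S or R) → Lr = 338.6 kN.
1. 1.4(567.0) + 0.6(156.7) + 0.5(338.6) = 793.8 + 94.0 + 169.3 = 1057.1
2. 1.2(567.0) + 0.2(255.3) + 0.2(188.7) + 0.6(156.7) = 680.4 + 51.1 + 37.7 + 94.0 = 863.2
3. 1.3(567.0) + 1.75(188.7) + 0.5(338.6) = 737.1 + 330.2 + 169.3 = 1236.6
4. 1.0(567.0) - 1.6(156.7) = 567.0 - 250.7 = 316.3
5. 1.35(567.0) + 1.7(338.6) + 0.6(156.7) = 765.5 + 575.6 + 94.0 = 1435.1
6. 1.4(567.0) = 793.8
Combination 5 governs: N_u = 1435.1 kN.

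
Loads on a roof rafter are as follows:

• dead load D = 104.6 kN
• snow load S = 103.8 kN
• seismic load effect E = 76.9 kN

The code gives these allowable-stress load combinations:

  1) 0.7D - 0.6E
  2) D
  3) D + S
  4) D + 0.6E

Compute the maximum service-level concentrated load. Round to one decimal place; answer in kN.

208.4 kN

1) 0.7(104.6) - 0.6(76.9) = 73.2 - 46.1 = 27.1
2) 1.0(104.6) = 104.6
3) 1.0(104.6) + 1.0(103.8) = 104.6 + 103.8 = 208.4
4) 1.0(104.6) + 0.6(76.9) = 104.6 + 46.1 = 150.7
Combination 3 governs: P = 208.4 kN.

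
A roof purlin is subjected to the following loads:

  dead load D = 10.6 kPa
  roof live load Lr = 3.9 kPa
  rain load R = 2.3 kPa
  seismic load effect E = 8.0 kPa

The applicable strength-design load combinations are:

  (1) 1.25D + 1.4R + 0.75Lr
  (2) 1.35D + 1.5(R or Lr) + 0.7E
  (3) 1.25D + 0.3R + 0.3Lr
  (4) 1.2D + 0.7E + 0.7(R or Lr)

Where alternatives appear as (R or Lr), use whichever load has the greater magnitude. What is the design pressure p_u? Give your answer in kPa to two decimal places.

25.76 kPa

(R or Lr) → Lr = 3.9 kPa.
(1) 1.25(10.6) + 1.4(2.3) + 0.75(3.9) = 13.25 + 3.22 + 2.93 = 19.40
(2) 1.35(10.6) + 1.5(3.9) + 0.7(8.0) = 14.31 + 5.85 + 5.60 = 25.76
(3) 1.25(10.6) + 0.3(2.3) + 0.3(3.9) = 13.25 + 0.69 + 1.17 = 15.11
(4) 1.2(10.6) + 0.7(8.0) + 0.7(3.9) = 12.72 + 5.60 + 2.73 = 21.05
The controlling combination is 2, giving 25.76 kPa.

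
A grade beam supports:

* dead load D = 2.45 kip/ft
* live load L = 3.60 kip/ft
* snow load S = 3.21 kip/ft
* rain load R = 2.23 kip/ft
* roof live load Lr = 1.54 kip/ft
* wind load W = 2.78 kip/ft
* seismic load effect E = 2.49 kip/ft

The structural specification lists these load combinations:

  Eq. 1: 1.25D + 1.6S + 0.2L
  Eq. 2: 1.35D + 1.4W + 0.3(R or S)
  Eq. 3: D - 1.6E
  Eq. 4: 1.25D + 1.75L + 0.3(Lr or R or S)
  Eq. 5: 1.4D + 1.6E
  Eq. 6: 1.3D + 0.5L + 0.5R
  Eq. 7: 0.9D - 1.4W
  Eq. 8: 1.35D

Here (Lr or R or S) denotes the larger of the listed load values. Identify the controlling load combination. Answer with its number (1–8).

(R or S) → S = 3.21 kip/ft; (Lr or R or S) → S = 3.21 kip/ft.
Eq. 1: 1.25(2.45) + 1.6(3.21) + 0.2(3.60) = 3.06 + 5.14 + 0.72 = 8.92
Eq. 2: 1.35(2.45) + 1.4(2.78) + 0.3(3.21) = 3.31 + 3.89 + 0.96 = 8.16
Eq. 3: 1.0(2.45) - 1.6(2.49) = 2.45 - 3.98 = -1.53
Eq. 4: 1.25(2.45) + 1.75(3.60) + 0.3(3.21) = 10.33
Eq. 5: 1.4(2.45) + 1.6(2.49) = 3.43 + 3.98 = 7.41
Eq. 6: 1.3(2.45) + 0.5(3.60) + 0.5(2.23) = 6.10
Eq. 7: 0.9(2.45) - 1.4(2.78) = -1.69
Eq. 8: 1.35(2.45) = 3.31
The largest value is 10.33 kip/ft from combination 4.

Combination 4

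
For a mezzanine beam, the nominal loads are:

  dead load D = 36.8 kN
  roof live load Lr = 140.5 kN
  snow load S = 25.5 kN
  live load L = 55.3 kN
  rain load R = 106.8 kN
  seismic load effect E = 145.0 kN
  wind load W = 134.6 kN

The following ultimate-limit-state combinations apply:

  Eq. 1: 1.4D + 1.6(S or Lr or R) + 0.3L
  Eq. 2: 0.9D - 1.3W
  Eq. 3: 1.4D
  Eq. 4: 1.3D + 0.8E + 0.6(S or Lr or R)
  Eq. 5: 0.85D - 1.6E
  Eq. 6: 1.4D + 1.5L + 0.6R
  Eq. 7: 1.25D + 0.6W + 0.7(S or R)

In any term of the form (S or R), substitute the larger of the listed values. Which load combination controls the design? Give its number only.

(S or Lr or R) → Lr = 140.5 kN; (S or R) → R = 106.8 kN.
Eq. 1: 1.4(36.8) + 1.6(140.5) + 0.3(55.3) = 51.5 + 224.8 + 16.6 = 292.9
Eq. 2: 0.9(36.8) - 1.3(134.6) = 33.1 - 175.0 = -141.9
Eq. 3: 1.4(36.8) = 51.5
Eq. 4: 1.3(36.8) + 0.8(145.0) + 0.6(140.5) = 47.8 + 116.0 + 84.3 = 248.1
Eq. 5: 0.85(36.8) - 1.6(145.0) = 31.3 - 232.0 = -200.7
Eq. 6: 1.4(36.8) + 1.5(55.3) + 0.6(106.8) = 51.5 + 83.0 + 64.1 = 198.6
Eq. 7: 1.25(36.8) + 0.6(134.6) + 0.7(106.8) = 201.5
The largest value is 292.9 kN from combination 1.

Combination 1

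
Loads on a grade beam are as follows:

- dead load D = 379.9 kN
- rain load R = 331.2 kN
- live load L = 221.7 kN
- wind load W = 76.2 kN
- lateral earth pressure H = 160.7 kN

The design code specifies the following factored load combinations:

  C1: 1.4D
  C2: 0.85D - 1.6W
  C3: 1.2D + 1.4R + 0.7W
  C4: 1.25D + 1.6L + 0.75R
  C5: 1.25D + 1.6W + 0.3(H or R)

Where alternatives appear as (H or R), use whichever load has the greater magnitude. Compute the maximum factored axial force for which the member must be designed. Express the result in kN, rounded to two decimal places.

1078.00 kN

(H or R) → R = 331.2 kN.
C1: 1.4(379.9) = 531.86
C2: 0.85(379.9) - 1.6(76.2) = 201.00
C3: 1.2(379.9) + 1.4(331.2) + 0.7(76.2) = 972.90
C4: 1.25(379.9) + 1.6(221.7) + 0.75(331.2) = 1078.00
C5: 1.25(379.9) + 1.6(76.2) + 0.3(331.2) = 696.16
Maximum is from combination 4.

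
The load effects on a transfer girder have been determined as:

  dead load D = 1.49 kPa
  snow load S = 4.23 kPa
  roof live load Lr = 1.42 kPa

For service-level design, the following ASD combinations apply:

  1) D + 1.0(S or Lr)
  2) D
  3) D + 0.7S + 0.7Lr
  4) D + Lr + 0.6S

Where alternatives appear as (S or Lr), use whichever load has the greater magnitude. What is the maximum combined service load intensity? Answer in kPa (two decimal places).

(S or Lr) → S = 4.23 kPa.
1) 1.0(1.49) + 1.0(4.23) = 1.49 + 4.23 = 5.72
2) 1.0(1.49) = 1.49
3) 1.0(1.49) + 0.7(4.23) + 0.7(1.42) = 5.45
4) 1.0(1.49) + 1.0(1.42) + 0.6(4.23) = 1.49 + 1.42 + 2.54 = 5.45
Combination 1 governs: q = 5.72 kPa.

5.72 kPa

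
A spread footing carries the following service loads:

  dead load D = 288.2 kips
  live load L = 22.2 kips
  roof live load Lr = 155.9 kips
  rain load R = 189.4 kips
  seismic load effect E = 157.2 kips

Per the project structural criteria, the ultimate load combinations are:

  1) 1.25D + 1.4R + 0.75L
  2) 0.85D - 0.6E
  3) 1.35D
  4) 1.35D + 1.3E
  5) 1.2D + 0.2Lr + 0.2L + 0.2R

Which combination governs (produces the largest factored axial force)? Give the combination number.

Combination 1

1) 1.25(288.2) + 1.4(189.4) + 0.75(22.2) = 642.1
2) 0.85(288.2) - 0.6(157.2) = 150.7
3) 1.35(288.2) = 389.1
4) 1.35(288.2) + 1.3(157.2) = 593.4
5) 1.2(288.2) + 0.2(155.9) + 0.2(22.2) + 0.2(189.4) = 419.3
The largest value is 642.1 kips from combination 1.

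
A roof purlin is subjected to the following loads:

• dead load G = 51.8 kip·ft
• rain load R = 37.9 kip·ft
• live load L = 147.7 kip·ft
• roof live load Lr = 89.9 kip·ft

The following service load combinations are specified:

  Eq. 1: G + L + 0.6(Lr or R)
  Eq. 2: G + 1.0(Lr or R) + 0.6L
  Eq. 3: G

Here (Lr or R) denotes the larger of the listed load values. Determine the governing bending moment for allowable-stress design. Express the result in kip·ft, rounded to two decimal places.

253.44 kip·ft

(Lr or R) → Lr = 89.9 kip·ft.
Eq. 1: 1.0(51.8) + 1.0(147.7) + 0.6(89.9) = 51.80 + 147.70 + 53.94 = 253.44
Eq. 2: 1.0(51.8) + 1.0(89.9) + 0.6(147.7) = 51.80 + 89.90 + 88.62 = 230.32
Eq. 3: 1.0(51.8) = 51.80
Combination 1 governs: M = 253.44 kip·ft.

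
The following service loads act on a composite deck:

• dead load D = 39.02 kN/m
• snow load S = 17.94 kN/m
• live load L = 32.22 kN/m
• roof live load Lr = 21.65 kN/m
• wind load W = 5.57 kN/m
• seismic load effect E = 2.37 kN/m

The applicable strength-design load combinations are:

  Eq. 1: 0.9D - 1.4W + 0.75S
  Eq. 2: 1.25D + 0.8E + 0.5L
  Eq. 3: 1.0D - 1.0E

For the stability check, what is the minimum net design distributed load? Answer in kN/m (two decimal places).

Eq. 1: 0.9(39.02) - 1.4(5.57) + 0.75(17.94) = 35.12 - 7.80 + 13.46 = 40.78
Eq. 2: 1.25(39.02) + 0.8(2.37) + 0.5(32.22) = 66.78
Eq. 3: 1.0(39.02) - 1.0(2.37) = 39.02 - 2.37 = 36.65
Combination 3 gives the minimum: 36.65 kN/m.

36.65 kN/m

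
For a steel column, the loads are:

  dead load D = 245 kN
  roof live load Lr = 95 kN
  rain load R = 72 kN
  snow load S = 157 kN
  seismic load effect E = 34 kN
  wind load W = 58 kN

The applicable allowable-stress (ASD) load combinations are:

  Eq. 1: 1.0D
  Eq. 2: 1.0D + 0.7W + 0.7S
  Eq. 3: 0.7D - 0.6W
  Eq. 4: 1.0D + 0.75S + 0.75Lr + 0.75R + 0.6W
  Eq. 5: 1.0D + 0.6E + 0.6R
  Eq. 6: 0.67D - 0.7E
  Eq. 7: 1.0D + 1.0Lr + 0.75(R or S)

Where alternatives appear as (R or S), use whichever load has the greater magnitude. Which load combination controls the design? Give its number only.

(R or S) → S = 157 kN.
Eq. 1: 1.0(245) = 245.0
Eq. 2: 1.0(245) + 0.7(58) + 0.7(157) = 245.0 + 40.6 + 109.9 = 395.5
Eq. 3: 0.7(245) - 0.6(58) = 171.5 - 34.8 = 136.7
Eq. 4: 1.0(245) + 0.75(157) + 0.75(95) + 0.75(72) + 0.6(58) = 522.8
Eq. 5: 1.0(245) + 0.6(34) + 0.6(72) = 245.0 + 20.4 + 43.2 = 308.6
Eq. 6: 0.67(245) - 0.7(34) = 164.2 - 23.8 = 140.4
Eq. 7: 1.0(245) + 1.0(95) + 0.75(157) = 245.0 + 95.0 + 117.8 = 457.8
The largest value is 522.8 kN from combination 4.

Combination 4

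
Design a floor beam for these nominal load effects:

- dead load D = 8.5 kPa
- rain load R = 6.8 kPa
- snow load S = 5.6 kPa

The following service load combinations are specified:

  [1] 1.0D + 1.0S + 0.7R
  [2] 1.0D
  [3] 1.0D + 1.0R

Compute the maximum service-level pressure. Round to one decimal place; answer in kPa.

[1] 1.0(8.5) + 1.0(5.6) + 0.7(6.8) = 18.9
[2] 1.0(8.5) = 8.5
[3] 1.0(8.5) + 1.0(6.8) = 15.3
The controlling combination is 1, giving 18.9 kPa.

18.9 kPa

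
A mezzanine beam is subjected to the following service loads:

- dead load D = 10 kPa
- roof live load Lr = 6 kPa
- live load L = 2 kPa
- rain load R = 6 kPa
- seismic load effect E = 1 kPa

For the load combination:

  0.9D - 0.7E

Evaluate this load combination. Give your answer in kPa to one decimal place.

8.3 kPa

0.9(10) - 0.7(1) = 9.0 - 0.7 = 8.3
p_u = 8.3 kPa.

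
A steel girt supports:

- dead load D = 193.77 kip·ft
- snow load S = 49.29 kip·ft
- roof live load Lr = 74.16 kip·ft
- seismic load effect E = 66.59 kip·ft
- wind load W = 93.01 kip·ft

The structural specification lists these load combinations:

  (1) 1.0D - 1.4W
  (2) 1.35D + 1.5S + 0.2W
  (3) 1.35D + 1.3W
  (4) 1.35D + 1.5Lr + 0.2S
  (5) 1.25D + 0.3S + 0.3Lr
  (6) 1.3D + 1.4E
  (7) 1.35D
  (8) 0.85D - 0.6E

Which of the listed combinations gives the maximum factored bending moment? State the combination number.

(1) 1.0(193.77) - 1.4(93.01) = 193.77 - 130.21 = 63.56
(2) 1.35(193.77) + 1.5(49.29) + 0.2(93.01) = 261.59 + 73.94 + 18.60 = 354.13
(3) 1.35(193.77) + 1.3(93.01) = 261.59 + 120.91 = 382.50
(4) 1.35(193.77) + 1.5(74.16) + 0.2(49.29) = 261.59 + 111.24 + 9.86 = 382.69
(5) 1.25(193.77) + 0.3(49.29) + 0.3(74.16) = 242.21 + 14.79 + 22.25 = 279.25
(6) 1.3(193.77) + 1.4(66.59) = 251.90 + 93.23 = 345.13
(7) 1.35(193.77) = 261.59
(8) 0.85(193.77) - 0.6(66.59) = 164.70 - 39.95 = 124.75
The largest value is 382.69 kip·ft from combination 4.

Combination 4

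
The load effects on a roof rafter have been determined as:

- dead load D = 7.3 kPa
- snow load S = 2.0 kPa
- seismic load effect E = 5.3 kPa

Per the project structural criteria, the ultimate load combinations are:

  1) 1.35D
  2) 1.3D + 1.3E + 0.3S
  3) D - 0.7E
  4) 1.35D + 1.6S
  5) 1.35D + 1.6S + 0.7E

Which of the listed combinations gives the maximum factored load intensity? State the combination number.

Combination 2

1) 1.35(7.3) = 9.9
2) 1.3(7.3) + 1.3(5.3) + 0.3(2.0) = 9.5 + 6.9 + 0.6 = 17.0
3) 1.0(7.3) - 0.7(5.3) = 7.3 - 3.7 = 3.6
4) 1.35(7.3) + 1.6(2.0) = 9.9 + 3.2 = 13.1
5) 1.35(7.3) + 1.6(2.0) + 0.7(5.3) = 9.9 + 3.2 + 3.7 = 16.8
The largest value is 17.0 kPa from combination 2.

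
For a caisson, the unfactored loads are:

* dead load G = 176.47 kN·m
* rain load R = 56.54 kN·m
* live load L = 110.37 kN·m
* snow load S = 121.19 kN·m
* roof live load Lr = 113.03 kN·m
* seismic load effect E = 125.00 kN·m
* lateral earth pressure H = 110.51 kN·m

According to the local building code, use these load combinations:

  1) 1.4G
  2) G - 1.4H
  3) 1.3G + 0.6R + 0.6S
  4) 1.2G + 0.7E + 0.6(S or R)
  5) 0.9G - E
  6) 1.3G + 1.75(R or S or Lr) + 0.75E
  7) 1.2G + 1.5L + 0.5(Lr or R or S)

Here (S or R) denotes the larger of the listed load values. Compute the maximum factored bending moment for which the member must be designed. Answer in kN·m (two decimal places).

(S or R) → S = 121.19 kN·m; (R or S or Lr) → S = 121.19 kN·m; (Lr or R or S) → S = 121.19 kN·m.
1) 1.4(176.47) = 247.06
2) 1.0(176.47) - 1.4(110.51) = 176.47 - 154.71 = 21.76
3) 1.3(176.47) + 0.6(56.54) + 0.6(121.19) = 336.05
4) 1.2(176.47) + 0.7(125.00) + 0.6(121.19) = 371.98
5) 0.9(176.47) - 1.0(125.00) = 158.82 - 125.00 = 33.82
6) 1.3(176.47) + 1.75(121.19) + 0.75(125.00) = 229.41 + 212.08 + 93.75 = 535.24
7) 1.2(176.47) + 1.5(110.37) + 0.5(121.19) = 437.91
Maximum is from combination 6.

535.24 kN·m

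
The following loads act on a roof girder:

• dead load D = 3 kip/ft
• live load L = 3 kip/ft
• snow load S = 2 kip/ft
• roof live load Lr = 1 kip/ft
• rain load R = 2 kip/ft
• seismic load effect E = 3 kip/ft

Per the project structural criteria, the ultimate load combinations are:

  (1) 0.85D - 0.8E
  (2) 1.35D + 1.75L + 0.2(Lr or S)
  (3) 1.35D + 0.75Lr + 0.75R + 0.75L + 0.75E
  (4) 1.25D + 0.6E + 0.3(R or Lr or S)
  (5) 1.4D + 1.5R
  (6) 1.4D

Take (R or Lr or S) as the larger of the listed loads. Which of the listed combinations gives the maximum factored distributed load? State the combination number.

Combination 3

(Lr or S) → S = 2 kip/ft; (R or Lr or S) → R = 2 kip/ft.
(1) 0.85(3) - 0.8(3) = 0.15
(2) 1.35(3) + 1.75(3) + 0.2(2) = 9.70
(3) 1.35(3) + 0.75(1) + 0.75(2) + 0.75(3) + 0.75(3) = 10.80
(4) 1.25(3) + 0.6(3) + 0.3(2) = 6.15
(5) 1.4(3) + 1.5(2) = 7.20
(6) 1.4(3) = 4.20
The largest value is 10.80 kip/ft from combination 3.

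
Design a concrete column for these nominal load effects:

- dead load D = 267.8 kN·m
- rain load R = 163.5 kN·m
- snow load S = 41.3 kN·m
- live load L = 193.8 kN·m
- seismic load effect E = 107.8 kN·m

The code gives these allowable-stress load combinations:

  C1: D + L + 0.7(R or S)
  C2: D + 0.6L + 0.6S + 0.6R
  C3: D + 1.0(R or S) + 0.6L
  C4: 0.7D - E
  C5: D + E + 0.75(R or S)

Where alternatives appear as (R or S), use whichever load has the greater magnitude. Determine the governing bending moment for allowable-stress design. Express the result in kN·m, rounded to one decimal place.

(R or S) → R = 163.5 kN·m.
C1: 1.0(267.8) + 1.0(193.8) + 0.7(163.5) = 576.1
C2: 1.0(267.8) + 0.6(193.8) + 0.6(41.3) + 0.6(163.5) = 507.0
C3: 1.0(267.8) + 1.0(163.5) + 0.6(193.8) = 547.6
C4: 0.7(267.8) - 1.0(107.8) = 79.7
C5: 1.0(267.8) + 1.0(107.8) + 0.75(163.5) = 498.2
Maximum is from combination 1.

576.1 kN·m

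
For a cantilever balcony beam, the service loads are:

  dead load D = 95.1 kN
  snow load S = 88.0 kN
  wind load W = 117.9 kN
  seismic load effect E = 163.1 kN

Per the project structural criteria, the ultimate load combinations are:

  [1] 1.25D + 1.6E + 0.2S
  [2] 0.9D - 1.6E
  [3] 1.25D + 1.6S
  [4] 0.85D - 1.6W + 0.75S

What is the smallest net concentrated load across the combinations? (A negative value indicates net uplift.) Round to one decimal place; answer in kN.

-175.4 kN

[1] 1.25(95.1) + 1.6(163.1) + 0.2(88.0) = 397.4
[2] 0.9(95.1) - 1.6(163.1) = 85.6 - 261.0 = -175.4
[3] 1.25(95.1) + 1.6(88.0) = 118.9 + 140.8 = 259.7
[4] 0.85(95.1) - 1.6(117.9) + 0.75(88.0) = 80.8 - 188.6 + 66.0 = -41.8
Combination 2 gives the minimum: -175.4 kN.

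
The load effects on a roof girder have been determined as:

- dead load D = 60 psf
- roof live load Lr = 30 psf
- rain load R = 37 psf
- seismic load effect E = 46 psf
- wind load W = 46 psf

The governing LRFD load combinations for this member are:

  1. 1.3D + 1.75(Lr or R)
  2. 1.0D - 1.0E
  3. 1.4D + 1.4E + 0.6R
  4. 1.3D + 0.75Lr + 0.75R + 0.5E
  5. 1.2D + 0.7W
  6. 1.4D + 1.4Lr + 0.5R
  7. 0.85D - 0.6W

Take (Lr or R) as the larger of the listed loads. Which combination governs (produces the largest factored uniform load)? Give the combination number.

Combination 3

(Lr or R) → R = 37 psf.
1. 1.3(60) + 1.75(37) = 78.00 + 64.75 = 142.75
2. 1.0(60) - 1.0(46) = 60.00 - 46.00 = 14.00
3. 1.4(60) + 1.4(46) + 0.6(37) = 84.00 + 64.40 + 22.20 = 170.60
4. 1.3(60) + 0.75(30) + 0.75(37) + 0.5(46) = 78.00 + 22.50 + 27.75 + 23.00 = 151.25
5. 1.2(60) + 0.7(46) = 72.00 + 32.20 = 104.20
6. 1.4(60) + 1.4(30) + 0.5(37) = 84.00 + 42.00 + 18.50 = 144.50
7. 0.85(60) - 0.6(46) = 51.00 - 27.60 = 23.40
The largest value is 170.60 psf from combination 3.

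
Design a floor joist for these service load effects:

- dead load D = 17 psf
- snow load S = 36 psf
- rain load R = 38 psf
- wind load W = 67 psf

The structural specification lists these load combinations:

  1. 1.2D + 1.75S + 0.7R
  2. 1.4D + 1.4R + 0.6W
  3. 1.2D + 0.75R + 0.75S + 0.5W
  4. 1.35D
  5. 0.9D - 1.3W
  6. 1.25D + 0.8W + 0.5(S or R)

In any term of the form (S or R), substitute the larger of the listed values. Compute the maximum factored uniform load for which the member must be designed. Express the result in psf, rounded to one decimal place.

(S or R) → R = 38 psf.
1. 1.2(17) + 1.75(36) + 0.7(38) = 110.0
2. 1.4(17) + 1.4(38) + 0.6(67) = 117.2
3. 1.2(17) + 0.75(38) + 0.75(36) + 0.5(67) = 109.4
4. 1.35(17) = 23.0
5. 0.9(17) - 1.3(67) = -71.8
6. 1.25(17) + 0.8(67) + 0.5(38) = 93.9
Maximum is from combination 2.

117.2 psf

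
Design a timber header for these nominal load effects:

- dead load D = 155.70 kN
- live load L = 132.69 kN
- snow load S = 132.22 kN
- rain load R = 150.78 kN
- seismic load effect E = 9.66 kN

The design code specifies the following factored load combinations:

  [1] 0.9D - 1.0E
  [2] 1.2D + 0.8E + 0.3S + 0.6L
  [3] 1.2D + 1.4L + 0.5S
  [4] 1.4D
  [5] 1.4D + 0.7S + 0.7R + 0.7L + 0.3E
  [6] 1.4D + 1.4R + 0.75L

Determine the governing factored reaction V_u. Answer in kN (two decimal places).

528.59 kN

[1] 0.9(155.70) - 1.0(9.66) = 140.13 - 9.66 = 130.47
[2] 1.2(155.70) + 0.8(9.66) + 0.3(132.22) + 0.6(132.69) = 186.84 + 7.73 + 39.67 + 79.61 = 313.85
[3] 1.2(155.70) + 1.4(132.69) + 0.5(132.22) = 186.84 + 185.77 + 66.11 = 438.72
[4] 1.4(155.70) = 217.98
[5] 1.4(155.70) + 0.7(132.22) + 0.7(150.78) + 0.7(132.69) + 0.3(9.66) = 217.98 + 92.55 + 105.55 + 92.88 + 2.90 = 511.86
[6] 1.4(155.70) + 1.4(150.78) + 0.75(132.69) = 217.98 + 211.09 + 99.52 = 528.59
Combination 6 governs: V_u = 528.59 kN.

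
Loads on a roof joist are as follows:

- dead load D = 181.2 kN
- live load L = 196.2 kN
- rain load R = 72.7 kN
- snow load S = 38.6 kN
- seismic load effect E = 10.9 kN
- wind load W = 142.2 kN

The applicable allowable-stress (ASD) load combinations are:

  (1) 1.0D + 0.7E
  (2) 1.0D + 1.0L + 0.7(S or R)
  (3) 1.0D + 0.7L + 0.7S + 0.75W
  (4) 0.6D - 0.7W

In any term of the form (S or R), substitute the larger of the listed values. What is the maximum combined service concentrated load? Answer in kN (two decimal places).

452.21 kN

(S or R) → R = 72.7 kN.
(1) 1.0(181.2) + 0.7(10.9) = 188.83
(2) 1.0(181.2) + 1.0(196.2) + 0.7(72.7) = 428.29
(3) 1.0(181.2) + 0.7(196.2) + 0.7(38.6) + 0.75(142.2) = 452.21
(4) 0.6(181.2) - 0.7(142.2) = 9.18
Maximum is from combination 3.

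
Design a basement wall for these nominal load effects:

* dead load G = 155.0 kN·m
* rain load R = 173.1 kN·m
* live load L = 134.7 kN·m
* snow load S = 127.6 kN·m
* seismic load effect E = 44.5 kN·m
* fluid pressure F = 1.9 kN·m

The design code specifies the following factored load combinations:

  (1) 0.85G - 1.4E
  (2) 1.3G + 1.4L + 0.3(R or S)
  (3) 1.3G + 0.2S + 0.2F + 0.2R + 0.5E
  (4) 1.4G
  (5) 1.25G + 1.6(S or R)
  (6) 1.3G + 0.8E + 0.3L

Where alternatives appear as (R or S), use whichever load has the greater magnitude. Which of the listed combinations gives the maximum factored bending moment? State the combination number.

(R or S) → R = 173.1 kN·m; (S or R) → R = 173.1 kN·m.
(1) 0.85(155.0) - 1.4(44.5) = 131.75 - 62.30 = 69.45
(2) 1.3(155.0) + 1.4(134.7) + 0.3(173.1) = 201.50 + 188.58 + 51.93 = 442.01
(3) 1.3(155.0) + 0.2(127.6) + 0.2(1.9) + 0.2(173.1) + 0.5(44.5) = 201.50 + 25.52 + 0.38 + 34.62 + 22.25 = 284.27
(4) 1.4(155.0) = 217.00
(5) 1.25(155.0) + 1.6(173.1) = 193.75 + 276.96 = 470.71
(6) 1.3(155.0) + 0.8(44.5) + 0.3(134.7) = 201.50 + 35.60 + 40.41 = 277.51
The largest value is 470.71 kN·m from combination 5.

Combination 5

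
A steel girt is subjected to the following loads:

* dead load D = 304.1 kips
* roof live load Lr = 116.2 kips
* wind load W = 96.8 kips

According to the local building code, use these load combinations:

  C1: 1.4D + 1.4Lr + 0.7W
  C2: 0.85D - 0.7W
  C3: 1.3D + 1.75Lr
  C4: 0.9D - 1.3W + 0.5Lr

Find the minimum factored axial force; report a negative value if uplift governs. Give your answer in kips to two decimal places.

190.73 kips

C1: 1.4(304.1) + 1.4(116.2) + 0.7(96.8) = 656.18
C2: 0.85(304.1) - 0.7(96.8) = 190.73
C3: 1.3(304.1) + 1.75(116.2) = 598.68
C4: 0.9(304.1) - 1.3(96.8) + 0.5(116.2) = 205.95
Combination 2 gives the minimum: 190.73 kips.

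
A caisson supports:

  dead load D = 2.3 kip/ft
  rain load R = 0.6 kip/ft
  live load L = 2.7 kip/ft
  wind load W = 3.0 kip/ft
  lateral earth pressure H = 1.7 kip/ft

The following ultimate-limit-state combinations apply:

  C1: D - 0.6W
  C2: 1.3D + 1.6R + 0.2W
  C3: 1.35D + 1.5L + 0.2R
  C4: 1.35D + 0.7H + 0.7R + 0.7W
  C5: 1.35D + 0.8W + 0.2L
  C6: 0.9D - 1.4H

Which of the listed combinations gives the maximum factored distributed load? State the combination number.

Combination 3

C1: 1.0(2.3) - 0.6(3.0) = 2.3 - 1.8 = 0.5
C2: 1.3(2.3) + 1.6(0.6) + 0.2(3.0) = 3.0 + 1.0 + 0.6 = 4.6
C3: 1.35(2.3) + 1.5(2.7) + 0.2(0.6) = 3.1 + 4.1 + 0.1 = 7.3
C4: 1.35(2.3) + 0.7(1.7) + 0.7(0.6) + 0.7(3.0) = 3.1 + 1.2 + 0.4 + 2.1 = 6.8
C5: 1.35(2.3) + 0.8(3.0) + 0.2(2.7) = 3.1 + 2.4 + 0.5 = 6.0
C6: 0.9(2.3) - 1.4(1.7) = 2.1 - 2.4 = -0.3
The largest value is 7.3 kip/ft from combination 3.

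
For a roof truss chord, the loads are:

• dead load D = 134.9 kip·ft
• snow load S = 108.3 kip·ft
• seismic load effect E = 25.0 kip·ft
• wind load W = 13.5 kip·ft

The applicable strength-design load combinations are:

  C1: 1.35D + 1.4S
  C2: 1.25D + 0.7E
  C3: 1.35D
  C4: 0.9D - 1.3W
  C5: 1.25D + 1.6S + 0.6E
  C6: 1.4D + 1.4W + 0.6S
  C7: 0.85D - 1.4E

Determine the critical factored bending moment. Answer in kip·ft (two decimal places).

C1: 1.35(134.9) + 1.4(108.3) = 182.12 + 151.62 = 333.74
C2: 1.25(134.9) + 0.7(25.0) = 168.63 + 17.50 = 186.13
C3: 1.35(134.9) = 182.12
C4: 0.9(134.9) - 1.3(13.5) = 121.41 - 17.55 = 103.86
C5: 1.25(134.9) + 1.6(108.3) + 0.6(25.0) = 168.63 + 173.28 + 15.00 = 356.91
C6: 1.4(134.9) + 1.4(13.5) + 0.6(108.3) = 188.86 + 18.90 + 64.98 = 272.74
C7: 0.85(134.9) - 1.4(25.0) = 114.67 - 35.00 = 79.67
Maximum is from combination 5.

356.91 kip·ft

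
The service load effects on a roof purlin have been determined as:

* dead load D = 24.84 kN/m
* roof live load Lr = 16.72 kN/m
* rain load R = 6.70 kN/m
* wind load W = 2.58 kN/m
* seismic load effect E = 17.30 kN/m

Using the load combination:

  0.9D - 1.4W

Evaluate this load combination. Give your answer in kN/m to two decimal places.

0.9(24.84) - 1.4(2.58) = 18.74
w_u = 18.74 kN/m.

18.74 kN/m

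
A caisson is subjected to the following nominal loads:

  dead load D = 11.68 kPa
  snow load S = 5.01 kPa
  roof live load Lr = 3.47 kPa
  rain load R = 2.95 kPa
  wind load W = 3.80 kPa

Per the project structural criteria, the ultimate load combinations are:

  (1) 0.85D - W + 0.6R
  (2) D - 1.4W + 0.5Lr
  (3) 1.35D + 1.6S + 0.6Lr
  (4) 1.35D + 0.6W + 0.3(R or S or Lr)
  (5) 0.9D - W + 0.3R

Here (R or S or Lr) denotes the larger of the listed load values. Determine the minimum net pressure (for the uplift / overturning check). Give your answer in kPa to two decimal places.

(R or S or Lr) → S = 5.01 kPa.
(1) 0.85(11.68) - 1.0(3.80) + 0.6(2.95) = 7.90
(2) 1.0(11.68) - 1.4(3.80) + 0.5(3.47) = 8.10
(3) 1.35(11.68) + 1.6(5.01) + 0.6(3.47) = 25.87
(4) 1.35(11.68) + 0.6(3.80) + 0.3(5.01) = 19.55
(5) 0.9(11.68) - 1.0(3.80) + 0.3(2.95) = 7.60
Combination 5 gives the minimum: 7.60 kPa.

7.60 kPa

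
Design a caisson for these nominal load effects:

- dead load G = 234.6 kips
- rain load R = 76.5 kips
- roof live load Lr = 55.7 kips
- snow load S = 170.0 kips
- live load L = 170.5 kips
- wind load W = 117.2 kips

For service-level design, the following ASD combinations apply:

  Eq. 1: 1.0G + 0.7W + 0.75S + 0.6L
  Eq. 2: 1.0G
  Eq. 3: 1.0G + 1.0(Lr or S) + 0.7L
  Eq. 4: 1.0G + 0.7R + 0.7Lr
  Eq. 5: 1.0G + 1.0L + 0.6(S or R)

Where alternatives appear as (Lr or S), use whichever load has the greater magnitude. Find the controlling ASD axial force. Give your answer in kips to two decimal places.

546.44 kips

(Lr or S) → S = 170.0 kips; (S or R) → S = 170.0 kips.
Eq. 1: 1.0(234.6) + 0.7(117.2) + 0.75(170.0) + 0.6(170.5) = 234.60 + 82.04 + 127.50 + 102.30 = 546.44
Eq. 2: 1.0(234.6) = 234.60
Eq. 3: 1.0(234.6) + 1.0(170.0) + 0.7(170.5) = 234.60 + 170.00 + 119.35 = 523.95
Eq. 4: 1.0(234.6) + 0.7(76.5) + 0.7(55.7) = 234.60 + 53.55 + 38.99 = 327.14
Eq. 5: 1.0(234.6) + 1.0(170.5) + 0.6(170.0) = 234.60 + 170.50 + 102.00 = 507.10
Combination 1 governs: P = 546.44 kips.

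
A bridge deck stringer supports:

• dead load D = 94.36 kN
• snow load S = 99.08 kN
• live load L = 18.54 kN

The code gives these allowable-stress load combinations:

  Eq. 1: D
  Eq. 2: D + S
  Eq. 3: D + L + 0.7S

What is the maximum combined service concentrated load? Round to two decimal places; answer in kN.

193.44 kN

Eq. 1: 1.0(94.36) = 94.36
Eq. 2: 1.0(94.36) + 1.0(99.08) = 193.44
Eq. 3: 1.0(94.36) + 1.0(18.54) + 0.7(99.08) = 182.26
The controlling combination is 2, giving 193.44 kN.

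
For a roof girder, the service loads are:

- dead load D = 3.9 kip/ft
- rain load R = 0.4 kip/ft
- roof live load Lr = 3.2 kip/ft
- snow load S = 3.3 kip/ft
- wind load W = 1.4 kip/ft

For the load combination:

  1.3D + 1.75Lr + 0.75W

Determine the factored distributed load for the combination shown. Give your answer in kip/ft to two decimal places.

11.72 kip/ft

1.3(3.9) + 1.75(3.2) + 0.75(1.4) = 11.72
w_u = 11.72 kip/ft.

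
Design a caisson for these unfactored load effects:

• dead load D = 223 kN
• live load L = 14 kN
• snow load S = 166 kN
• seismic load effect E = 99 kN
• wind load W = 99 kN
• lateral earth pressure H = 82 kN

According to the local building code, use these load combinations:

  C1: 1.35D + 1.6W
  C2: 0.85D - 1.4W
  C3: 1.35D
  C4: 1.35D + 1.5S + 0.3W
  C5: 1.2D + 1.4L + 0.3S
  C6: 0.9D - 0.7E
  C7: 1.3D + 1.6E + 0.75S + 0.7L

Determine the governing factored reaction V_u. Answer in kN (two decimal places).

C1: 1.35(223) + 1.6(99) = 301.05 + 158.40 = 459.45
C2: 0.85(223) - 1.4(99) = 189.55 - 138.60 = 50.95
C3: 1.35(223) = 301.05
C4: 1.35(223) + 1.5(166) + 0.3(99) = 301.05 + 249.00 + 29.70 = 579.75
C5: 1.2(223) + 1.4(14) + 0.3(166) = 267.60 + 19.60 + 49.80 = 337.00
C6: 0.9(223) - 0.7(99) = 200.70 - 69.30 = 131.40
C7: 1.3(223) + 1.6(99) + 0.75(166) + 0.7(14) = 289.90 + 158.40 + 124.50 + 9.80 = 582.60
Maximum is from combination 7.

582.60 kN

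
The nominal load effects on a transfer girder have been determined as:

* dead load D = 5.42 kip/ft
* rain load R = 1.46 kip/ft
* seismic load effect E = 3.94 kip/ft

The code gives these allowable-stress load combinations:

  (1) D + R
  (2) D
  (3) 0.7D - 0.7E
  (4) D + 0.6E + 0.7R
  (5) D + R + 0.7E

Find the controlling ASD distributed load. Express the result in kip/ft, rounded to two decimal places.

9.64 kip/ft

(1) 1.0(5.42) + 1.0(1.46) = 5.42 + 1.46 = 6.88
(2) 1.0(5.42) = 5.42
(3) 0.7(5.42) - 0.7(3.94) = 1.04
(4) 1.0(5.42) + 0.6(3.94) + 0.7(1.46) = 8.81
(5) 1.0(5.42) + 1.0(1.46) + 0.7(3.94) = 5.42 + 1.46 + 2.76 = 9.64
The controlling combination is 5, giving 9.64 kip/ft.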